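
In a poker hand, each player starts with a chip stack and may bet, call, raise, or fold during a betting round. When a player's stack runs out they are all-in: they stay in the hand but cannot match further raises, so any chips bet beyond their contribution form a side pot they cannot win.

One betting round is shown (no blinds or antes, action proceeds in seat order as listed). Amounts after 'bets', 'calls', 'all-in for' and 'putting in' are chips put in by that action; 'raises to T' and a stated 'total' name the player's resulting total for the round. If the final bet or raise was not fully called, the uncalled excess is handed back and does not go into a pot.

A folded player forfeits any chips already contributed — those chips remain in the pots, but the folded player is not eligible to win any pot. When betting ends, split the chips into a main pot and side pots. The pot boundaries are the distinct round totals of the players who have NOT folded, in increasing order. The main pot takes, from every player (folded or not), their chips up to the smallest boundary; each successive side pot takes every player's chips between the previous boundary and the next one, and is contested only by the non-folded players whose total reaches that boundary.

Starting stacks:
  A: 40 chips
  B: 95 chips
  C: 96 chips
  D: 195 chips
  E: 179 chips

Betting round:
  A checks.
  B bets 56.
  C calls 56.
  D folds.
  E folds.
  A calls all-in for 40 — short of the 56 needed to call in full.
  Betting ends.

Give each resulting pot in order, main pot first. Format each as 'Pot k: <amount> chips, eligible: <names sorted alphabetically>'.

Contributions: A=40, B=56, C=56
Folded: D, E
Pot levels (distinct totals of non-folded players): 40, 56
Layer 1-40: 40 each from A, B, C = 40*3 = 120 chips; eligible A, B, C
Layer 41-56: 16 each from B, C = 16*2 = 32 chips; eligible B, C

Pot 1: 120 chips, eligible: A, B, C
Pot 2: 32 chips, eligible: B, C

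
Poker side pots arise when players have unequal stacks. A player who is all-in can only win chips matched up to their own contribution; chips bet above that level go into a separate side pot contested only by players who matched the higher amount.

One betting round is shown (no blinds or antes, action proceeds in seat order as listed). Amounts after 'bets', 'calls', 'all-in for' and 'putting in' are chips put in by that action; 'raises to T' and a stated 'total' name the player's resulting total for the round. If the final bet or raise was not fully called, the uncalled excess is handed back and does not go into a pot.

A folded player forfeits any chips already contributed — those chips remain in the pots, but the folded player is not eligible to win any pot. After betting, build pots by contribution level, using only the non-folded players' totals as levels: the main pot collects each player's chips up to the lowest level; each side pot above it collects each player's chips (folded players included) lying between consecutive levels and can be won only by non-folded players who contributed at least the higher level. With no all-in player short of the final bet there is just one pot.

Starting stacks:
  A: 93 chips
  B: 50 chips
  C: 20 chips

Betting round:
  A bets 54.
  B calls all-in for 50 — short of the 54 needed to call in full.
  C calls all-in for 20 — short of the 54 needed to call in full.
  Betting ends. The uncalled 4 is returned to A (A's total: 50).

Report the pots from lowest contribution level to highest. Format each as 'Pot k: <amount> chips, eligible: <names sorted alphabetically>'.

Pot 1: 60 chips, eligible: A, B, C
Pot 2: 60 chips, eligible: A, B

Derivation:
Contributions (after 4 returned to A): A=50, B=50, C=20
Pot levels (distinct totals of non-folded players): 20, 50
Layer 1-20: 20 each from A, B, C = 20*3 = 60 chips; eligible A, B, C
Layer 21-50: 30 each from A, B = 30*2 = 60 chips; eligible A, B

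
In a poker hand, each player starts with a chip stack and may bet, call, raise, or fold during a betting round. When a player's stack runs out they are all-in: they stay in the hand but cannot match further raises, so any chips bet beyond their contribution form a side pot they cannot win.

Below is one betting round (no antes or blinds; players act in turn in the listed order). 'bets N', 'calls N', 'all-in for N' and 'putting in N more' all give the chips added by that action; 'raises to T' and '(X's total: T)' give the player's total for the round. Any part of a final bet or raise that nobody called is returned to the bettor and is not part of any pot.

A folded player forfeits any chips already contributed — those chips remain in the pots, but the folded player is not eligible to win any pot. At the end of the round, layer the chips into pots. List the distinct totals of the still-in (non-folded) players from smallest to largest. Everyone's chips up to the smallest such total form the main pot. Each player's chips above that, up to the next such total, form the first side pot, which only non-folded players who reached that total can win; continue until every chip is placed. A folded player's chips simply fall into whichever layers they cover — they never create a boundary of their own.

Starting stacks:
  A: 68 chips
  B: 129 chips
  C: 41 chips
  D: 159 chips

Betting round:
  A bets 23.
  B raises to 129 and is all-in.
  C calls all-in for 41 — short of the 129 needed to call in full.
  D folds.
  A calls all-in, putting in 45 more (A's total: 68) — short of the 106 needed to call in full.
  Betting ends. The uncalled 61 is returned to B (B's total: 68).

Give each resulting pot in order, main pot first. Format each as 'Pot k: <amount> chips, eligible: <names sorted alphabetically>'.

Contributions (after 61 returned to B): A=68, B=68, C=41
Folded: D
Pot levels (distinct totals of non-folded players): 41, 68
Layer 1-41: 41 each from A, B, C = 41*3 = 123 chips; eligible A, B, C
Layer 42-68: 27 each from A, B = 27*2 = 54 chips; eligible A, B

Pot 1: 123 chips, eligible: A, B, C
Pot 2: 54 chips, eligible: A, B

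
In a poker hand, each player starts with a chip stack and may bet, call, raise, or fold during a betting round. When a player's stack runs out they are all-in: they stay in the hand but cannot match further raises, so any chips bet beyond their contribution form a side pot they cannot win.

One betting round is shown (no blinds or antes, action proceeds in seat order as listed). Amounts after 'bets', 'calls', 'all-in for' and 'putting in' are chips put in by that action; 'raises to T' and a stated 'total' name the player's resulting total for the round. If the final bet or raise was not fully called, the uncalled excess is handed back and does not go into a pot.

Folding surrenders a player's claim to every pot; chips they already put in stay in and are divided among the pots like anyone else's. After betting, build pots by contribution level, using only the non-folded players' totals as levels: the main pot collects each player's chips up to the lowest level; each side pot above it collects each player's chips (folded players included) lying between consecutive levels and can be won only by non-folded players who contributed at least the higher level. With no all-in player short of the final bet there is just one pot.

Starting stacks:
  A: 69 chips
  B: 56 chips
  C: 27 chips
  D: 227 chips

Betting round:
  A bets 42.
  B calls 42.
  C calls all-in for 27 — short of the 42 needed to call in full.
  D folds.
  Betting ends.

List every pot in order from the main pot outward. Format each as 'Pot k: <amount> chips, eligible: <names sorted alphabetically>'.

Contributions: A=42, B=42, C=27
Folded: D
Pot levels (distinct totals of non-folded players): 27, 42
Layer 1-27: 27 each from A, B, C = 27*3 = 81 chips; eligible A, B, C
Layer 28-42: 15 each from A, B = 15*2 = 30 chips; eligible A, B

Pot 1: 81 chips, eligible: A, B, C
Pot 2: 30 chips, eligible: A, B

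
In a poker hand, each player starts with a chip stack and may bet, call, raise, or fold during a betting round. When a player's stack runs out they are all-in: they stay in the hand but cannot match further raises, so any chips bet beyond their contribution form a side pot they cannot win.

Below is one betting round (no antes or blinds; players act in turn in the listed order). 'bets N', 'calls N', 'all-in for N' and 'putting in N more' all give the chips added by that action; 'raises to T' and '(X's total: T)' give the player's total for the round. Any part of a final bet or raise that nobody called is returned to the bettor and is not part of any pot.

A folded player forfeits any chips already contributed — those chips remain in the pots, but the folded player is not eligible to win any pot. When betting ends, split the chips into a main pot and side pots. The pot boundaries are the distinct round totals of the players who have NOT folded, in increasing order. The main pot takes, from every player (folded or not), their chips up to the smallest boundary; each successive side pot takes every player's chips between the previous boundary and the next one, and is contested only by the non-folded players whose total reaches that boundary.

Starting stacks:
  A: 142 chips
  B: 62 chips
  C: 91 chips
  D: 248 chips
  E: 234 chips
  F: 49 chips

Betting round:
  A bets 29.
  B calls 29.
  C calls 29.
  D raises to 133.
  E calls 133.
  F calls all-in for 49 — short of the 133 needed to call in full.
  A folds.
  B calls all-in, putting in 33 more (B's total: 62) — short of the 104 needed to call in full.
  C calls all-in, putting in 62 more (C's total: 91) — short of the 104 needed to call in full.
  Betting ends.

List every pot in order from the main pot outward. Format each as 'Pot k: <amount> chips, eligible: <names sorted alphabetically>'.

Contributions: A=29, B=62, C=91, D=133, E=133, F=49
Folded: A
Pot levels (distinct totals of non-folded players): 49, 62, 91, 133
Layer 1-49: A 29 + B 49 + C 49 + D 49 + E 49 + F 49 = 274 chips; eligible B, C, D, E, F
Layer 50-62: 13 each from B, C, D, E = 13*4 = 52 chips; eligible B, C, D, E
Layer 63-91: 29 each from C, D, E = 29*3 = 87 chips; eligible C, D, E
Layer 92-133: 42 each from D, E = 42*2 = 84 chips; eligible D, E

Pot 1: 274 chips, eligible: B, C, D, E, F
Pot 2: 52 chips, eligible: B, C, D, E
Pot 3: 87 chips, eligible: C, D, E
Pot 4: 84 chips, eligible: D, E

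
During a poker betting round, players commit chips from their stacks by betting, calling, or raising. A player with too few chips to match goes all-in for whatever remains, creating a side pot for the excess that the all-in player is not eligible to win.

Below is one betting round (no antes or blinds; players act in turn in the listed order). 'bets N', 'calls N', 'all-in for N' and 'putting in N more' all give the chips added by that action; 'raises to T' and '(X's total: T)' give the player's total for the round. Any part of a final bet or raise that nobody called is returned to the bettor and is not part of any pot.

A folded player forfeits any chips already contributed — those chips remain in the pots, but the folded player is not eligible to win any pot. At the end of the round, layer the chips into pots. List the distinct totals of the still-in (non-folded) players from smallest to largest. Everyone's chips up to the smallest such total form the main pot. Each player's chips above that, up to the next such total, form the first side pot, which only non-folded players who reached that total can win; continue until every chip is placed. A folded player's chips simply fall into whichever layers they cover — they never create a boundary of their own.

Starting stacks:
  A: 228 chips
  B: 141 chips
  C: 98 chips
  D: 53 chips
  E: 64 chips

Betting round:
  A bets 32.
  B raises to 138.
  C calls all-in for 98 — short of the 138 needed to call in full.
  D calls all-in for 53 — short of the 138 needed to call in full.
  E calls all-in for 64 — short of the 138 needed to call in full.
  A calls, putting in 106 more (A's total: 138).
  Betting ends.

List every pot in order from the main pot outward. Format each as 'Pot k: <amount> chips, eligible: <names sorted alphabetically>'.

Pot 1: 265 chips, eligible: A, B, C, D, E
Pot 2: 44 chips, eligible: A, B, C, E
Pot 3: 102 chips, eligible: A, B, C
Pot 4: 80 chips, eligible: A, B

Derivation:
Contributions: A=138, B=138, C=98, D=53, E=64
Pot levels (distinct totals of non-folded players): 53, 64, 98, 138
Layer 1-53: 53 each from A, B, C, D, E = 53*5 = 265 chips; eligible A, B, C, D, E
Layer 54-64: 11 each from A, B, C, E = 11*4 = 44 chips; eligible A, B, C, E
Layer 65-98: 34 each from A, B, C = 34*3 = 102 chips; eligible A, B, C
Layer 99-138: 40 each from A, B = 40*2 = 80 chips; eligible A, B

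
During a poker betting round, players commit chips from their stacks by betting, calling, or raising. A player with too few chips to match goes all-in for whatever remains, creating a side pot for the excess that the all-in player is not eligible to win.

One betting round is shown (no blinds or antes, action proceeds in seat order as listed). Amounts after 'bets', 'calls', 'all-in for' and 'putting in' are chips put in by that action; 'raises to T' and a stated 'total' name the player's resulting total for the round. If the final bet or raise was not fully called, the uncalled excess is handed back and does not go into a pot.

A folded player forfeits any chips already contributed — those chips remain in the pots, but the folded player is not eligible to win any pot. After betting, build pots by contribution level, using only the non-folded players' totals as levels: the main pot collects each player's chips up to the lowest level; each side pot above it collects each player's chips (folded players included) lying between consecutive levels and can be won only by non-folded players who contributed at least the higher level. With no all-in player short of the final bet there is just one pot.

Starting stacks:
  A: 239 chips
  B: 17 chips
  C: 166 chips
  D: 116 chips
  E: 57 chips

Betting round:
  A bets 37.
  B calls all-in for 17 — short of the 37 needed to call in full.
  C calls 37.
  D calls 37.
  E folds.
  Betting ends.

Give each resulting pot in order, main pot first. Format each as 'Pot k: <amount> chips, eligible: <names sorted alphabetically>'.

Pot 1: 68 chips, eligible: A, B, C, D
Pot 2: 60 chips, eligible: A, C, D

Derivation:
Contributions: A=37, B=17, C=37, D=37
Folded: E
Pot levels (distinct totals of non-folded players): 17, 37
Layer 1-17: 17 each from A, B, C, D = 17*4 = 68 chips; eligible A, B, C, D
Layer 18-37: 20 each from A, C, D = 20*3 = 60 chips; eligible A, C, D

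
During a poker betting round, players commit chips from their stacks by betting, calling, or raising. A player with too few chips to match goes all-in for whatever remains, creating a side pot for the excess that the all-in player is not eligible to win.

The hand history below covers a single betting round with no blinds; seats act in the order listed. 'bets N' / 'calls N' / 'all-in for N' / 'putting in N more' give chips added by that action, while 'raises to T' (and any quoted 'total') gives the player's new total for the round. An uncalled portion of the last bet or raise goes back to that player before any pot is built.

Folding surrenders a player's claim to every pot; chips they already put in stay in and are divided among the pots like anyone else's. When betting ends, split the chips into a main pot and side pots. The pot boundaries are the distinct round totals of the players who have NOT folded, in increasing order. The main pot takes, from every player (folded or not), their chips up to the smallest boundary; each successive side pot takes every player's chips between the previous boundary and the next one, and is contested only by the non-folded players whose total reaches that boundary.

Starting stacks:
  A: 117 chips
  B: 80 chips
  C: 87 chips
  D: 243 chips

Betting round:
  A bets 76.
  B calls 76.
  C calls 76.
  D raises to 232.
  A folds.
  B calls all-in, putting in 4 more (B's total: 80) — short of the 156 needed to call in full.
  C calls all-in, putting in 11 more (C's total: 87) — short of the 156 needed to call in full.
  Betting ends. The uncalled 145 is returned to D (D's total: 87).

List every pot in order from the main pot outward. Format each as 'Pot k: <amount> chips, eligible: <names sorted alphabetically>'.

Contributions (after 145 returned to D): A=76, B=80, C=87, D=87
Folded: A
Pot levels (distinct totals of non-folded players): 80, 87
Layer 1-80: A 76 + B 80 + C 80 + D 80 = 316 chips; eligible B, C, D
Layer 81-87: 7 each from C, D = 7*2 = 14 chips; eligible C, D

Pot 1: 316 chips, eligible: B, C, D
Pot 2: 14 chips, eligible: C, D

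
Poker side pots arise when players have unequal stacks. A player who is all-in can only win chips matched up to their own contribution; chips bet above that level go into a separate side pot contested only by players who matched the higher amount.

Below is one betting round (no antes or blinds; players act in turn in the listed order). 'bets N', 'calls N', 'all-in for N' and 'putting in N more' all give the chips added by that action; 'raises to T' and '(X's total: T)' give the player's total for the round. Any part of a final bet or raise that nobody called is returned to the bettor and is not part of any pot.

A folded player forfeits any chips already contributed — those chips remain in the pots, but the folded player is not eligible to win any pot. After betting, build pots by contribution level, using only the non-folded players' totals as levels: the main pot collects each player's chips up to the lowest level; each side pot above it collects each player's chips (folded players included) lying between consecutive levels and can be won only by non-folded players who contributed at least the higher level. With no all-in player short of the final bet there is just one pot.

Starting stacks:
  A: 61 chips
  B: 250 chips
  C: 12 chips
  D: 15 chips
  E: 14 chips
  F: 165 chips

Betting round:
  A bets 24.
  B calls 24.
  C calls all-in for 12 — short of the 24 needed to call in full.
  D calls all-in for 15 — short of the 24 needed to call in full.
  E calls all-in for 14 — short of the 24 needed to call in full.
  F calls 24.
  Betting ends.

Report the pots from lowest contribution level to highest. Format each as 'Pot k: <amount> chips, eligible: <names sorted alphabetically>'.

Pot 1: 72 chips, eligible: A, B, C, D, E, F
Pot 2: 10 chips, eligible: A, B, D, E, F
Pot 3: 4 chips, eligible: A, B, D, F
Pot 4: 27 chips, eligible: A, B, F

Derivation:
Contributions: A=24, B=24, C=12, D=15, E=14, F=24
Pot levels (distinct totals of non-folded players): 12, 14, 15, 24
Layer 1-12: 12 each from A, B, C, D, E, F = 12*6 = 72 chips; eligible A, B, C, D, E, F
Layer 13-14: 2 each from A, B, D, E, F = 2*5 = 10 chips; eligible A, B, D, E, F
Layer 15-15: 1 each from A, B, D, F = 1*4 = 4 chips; eligible A, B, D, F
Layer 16-24: 9 each from A, B, F = 9*3 = 27 chips; eligible A, B, F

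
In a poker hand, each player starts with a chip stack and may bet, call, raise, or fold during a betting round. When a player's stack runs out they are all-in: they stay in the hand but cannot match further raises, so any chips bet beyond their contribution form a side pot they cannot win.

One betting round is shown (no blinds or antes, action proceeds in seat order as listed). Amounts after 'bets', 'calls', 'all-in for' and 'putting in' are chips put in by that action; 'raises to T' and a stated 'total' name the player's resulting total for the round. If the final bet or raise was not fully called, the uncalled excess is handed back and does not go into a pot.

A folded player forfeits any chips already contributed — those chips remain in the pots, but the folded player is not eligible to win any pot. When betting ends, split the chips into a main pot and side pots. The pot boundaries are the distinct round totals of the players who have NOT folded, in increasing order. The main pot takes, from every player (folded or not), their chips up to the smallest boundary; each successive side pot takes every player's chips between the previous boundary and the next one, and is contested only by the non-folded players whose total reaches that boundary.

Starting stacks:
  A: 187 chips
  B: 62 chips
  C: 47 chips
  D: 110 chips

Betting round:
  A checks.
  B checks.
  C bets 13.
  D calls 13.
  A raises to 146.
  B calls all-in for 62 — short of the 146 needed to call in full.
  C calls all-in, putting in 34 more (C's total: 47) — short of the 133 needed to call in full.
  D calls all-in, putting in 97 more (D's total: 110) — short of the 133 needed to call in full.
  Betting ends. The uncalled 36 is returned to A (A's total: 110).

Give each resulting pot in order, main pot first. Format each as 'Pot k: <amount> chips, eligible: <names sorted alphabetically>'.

Pot 1: 188 chips, eligible: A, B, C, D
Pot 2: 45 chips, eligible: A, B, D
Pot 3: 96 chips, eligible: A, D

Derivation:
Contributions (after 36 returned to A): A=110, B=62, C=47, D=110
Pot levels (distinct totals of non-folded players): 47, 62, 110
Layer 1-47: 47 each from A, B, C, D = 47*4 = 188 chips; eligible A, B, C, D
Layer 48-62: 15 each from A, B, D = 15*3 = 45 chips; eligible A, B, D
Layer 63-110: 48 each from A, D = 48*2 = 96 chips; eligible A, D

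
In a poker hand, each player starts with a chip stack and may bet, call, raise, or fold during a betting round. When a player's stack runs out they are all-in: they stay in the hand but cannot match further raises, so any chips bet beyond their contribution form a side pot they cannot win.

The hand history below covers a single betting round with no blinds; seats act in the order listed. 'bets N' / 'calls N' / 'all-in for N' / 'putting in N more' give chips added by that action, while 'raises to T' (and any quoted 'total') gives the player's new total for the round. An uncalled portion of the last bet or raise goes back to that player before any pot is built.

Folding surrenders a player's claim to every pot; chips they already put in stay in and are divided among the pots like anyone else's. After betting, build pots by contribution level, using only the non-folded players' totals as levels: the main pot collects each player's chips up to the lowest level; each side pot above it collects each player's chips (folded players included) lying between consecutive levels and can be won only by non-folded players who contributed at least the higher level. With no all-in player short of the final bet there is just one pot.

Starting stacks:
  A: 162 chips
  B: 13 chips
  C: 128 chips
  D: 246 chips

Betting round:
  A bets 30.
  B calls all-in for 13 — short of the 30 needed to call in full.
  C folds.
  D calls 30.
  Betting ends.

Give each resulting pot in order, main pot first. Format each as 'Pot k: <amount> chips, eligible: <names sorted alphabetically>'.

Contributions: A=30, B=13, D=30
Folded: C
Pot levels (distinct totals of non-folded players): 13, 30
Layer 1-13: 13 each from A, B, D = 13*3 = 39 chips; eligible A, B, D
Layer 14-30: 17 each from A, D = 17*2 = 34 chips; eligible A, D

Pot 1: 39 chips, eligible: A, B, D
Pot 2: 34 chips, eligible: A, D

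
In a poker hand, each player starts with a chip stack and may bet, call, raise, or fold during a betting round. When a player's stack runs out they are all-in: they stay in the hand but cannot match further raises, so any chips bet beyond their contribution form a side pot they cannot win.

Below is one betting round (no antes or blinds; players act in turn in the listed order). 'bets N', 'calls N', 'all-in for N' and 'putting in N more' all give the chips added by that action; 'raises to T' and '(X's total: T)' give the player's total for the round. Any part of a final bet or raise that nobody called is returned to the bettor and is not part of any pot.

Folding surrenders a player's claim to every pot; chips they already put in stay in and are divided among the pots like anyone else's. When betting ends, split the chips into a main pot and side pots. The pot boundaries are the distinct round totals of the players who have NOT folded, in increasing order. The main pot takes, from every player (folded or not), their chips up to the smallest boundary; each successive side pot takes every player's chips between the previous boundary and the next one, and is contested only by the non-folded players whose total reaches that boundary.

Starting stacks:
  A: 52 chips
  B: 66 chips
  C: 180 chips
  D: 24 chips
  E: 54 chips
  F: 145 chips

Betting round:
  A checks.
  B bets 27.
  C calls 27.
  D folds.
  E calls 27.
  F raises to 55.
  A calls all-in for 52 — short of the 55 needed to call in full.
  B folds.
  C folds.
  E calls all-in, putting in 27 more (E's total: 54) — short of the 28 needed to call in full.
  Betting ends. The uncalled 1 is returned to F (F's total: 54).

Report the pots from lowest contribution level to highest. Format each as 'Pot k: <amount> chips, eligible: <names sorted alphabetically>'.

Contributions (after 1 returned to F): A=52, B=27, C=27, E=54, F=54
Folded: B, C, D
Pot levels (distinct totals of non-folded players): 52, 54
Layer 1-52: A 52 + B 27 + C 27 + E 52 + F 52 = 210 chips; eligible A, E, F
Layer 53-54: 2 each from E, F = 2*2 = 4 chips; eligible E, F

Pot 1: 210 chips, eligible: A, E, F
Pot 2: 4 chips, eligible: E, F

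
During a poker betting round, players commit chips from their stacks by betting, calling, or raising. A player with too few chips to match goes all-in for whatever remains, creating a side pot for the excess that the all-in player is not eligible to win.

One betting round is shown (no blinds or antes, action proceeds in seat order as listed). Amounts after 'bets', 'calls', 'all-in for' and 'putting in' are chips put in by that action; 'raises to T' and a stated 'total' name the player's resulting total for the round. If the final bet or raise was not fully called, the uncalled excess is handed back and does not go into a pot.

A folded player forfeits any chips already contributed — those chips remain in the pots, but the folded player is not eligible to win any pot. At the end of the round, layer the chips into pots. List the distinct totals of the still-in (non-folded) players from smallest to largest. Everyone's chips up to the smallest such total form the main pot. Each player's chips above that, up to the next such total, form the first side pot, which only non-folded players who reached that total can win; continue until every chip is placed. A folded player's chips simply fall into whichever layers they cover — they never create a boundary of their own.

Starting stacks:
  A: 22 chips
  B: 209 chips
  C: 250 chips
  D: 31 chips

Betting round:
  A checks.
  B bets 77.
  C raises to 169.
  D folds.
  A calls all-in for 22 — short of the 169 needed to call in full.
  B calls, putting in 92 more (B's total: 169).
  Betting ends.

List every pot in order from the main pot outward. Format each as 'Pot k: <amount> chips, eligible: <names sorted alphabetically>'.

Pot 1: 66 chips, eligible: A, B, C
Pot 2: 294 chips, eligible: B, C

Derivation:
Contributions: A=22, B=169, C=169
Folded: D
Pot levels (distinct totals of non-folded players): 22, 169
Layer 1-22: 22 each from A, B, C = 22*3 = 66 chips; eligible A, B, C
Layer 23-169: 147 each from B, C = 147*2 = 294 chips; eligible B, C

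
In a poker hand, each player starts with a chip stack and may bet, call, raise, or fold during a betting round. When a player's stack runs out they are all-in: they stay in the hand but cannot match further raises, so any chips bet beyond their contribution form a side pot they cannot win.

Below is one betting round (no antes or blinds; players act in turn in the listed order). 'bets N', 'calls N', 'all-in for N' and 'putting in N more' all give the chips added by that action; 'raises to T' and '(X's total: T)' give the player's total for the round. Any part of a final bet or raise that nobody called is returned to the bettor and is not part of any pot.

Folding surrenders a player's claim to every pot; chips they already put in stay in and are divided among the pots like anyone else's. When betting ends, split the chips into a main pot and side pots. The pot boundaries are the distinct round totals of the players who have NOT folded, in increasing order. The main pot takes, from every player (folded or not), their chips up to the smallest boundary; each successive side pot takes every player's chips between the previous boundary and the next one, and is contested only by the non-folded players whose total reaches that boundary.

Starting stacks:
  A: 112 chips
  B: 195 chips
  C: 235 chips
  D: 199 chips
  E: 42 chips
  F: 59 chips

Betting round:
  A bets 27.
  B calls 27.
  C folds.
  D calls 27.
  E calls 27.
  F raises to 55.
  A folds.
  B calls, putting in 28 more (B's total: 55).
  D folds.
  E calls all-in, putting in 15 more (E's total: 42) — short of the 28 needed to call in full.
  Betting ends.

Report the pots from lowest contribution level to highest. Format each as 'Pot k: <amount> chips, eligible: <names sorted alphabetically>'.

Contributions: A=27, B=55, D=27, E=42, F=55
Folded: A, C, D
Pot levels (distinct totals of non-folded players): 42, 55
Layer 1-42: A 27 + B 42 + D 27 + E 42 + F 42 = 180 chips; eligible B, E, F
Layer 43-55: 13 each from B, F = 13*2 = 26 chips; eligible B, F

Pot 1: 180 chips, eligible: B, E, F
Pot 2: 26 chips, eligible: B, F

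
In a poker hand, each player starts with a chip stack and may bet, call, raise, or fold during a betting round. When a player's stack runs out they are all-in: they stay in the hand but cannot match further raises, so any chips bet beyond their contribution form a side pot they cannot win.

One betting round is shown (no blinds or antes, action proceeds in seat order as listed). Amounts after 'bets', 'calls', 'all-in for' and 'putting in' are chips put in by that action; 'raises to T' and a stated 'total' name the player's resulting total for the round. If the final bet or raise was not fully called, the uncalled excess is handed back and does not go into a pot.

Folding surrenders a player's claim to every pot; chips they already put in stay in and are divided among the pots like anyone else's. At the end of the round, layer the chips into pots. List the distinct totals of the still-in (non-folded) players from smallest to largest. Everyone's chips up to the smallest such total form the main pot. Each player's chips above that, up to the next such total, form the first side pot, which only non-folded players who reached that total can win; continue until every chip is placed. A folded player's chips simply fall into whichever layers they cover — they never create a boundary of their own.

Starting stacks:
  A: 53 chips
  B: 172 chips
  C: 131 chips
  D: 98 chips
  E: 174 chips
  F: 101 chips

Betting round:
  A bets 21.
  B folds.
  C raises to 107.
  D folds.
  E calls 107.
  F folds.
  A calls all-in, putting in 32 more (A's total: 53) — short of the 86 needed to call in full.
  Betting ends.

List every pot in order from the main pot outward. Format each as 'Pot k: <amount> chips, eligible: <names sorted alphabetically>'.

Pot 1: 159 chips, eligible: A, C, E
Pot 2: 108 chips, eligible: C, E

Derivation:
Contributions: A=53, C=107, E=107
Folded: B, D, F
Pot levels (distinct totals of non-folded players): 53, 107
Layer 1-53: 53 each from A, C, E = 53*3 = 159 chips; eligible A, C, E
Layer 54-107: 54 each from C, E = 54*2 = 108 chips; eligible C, E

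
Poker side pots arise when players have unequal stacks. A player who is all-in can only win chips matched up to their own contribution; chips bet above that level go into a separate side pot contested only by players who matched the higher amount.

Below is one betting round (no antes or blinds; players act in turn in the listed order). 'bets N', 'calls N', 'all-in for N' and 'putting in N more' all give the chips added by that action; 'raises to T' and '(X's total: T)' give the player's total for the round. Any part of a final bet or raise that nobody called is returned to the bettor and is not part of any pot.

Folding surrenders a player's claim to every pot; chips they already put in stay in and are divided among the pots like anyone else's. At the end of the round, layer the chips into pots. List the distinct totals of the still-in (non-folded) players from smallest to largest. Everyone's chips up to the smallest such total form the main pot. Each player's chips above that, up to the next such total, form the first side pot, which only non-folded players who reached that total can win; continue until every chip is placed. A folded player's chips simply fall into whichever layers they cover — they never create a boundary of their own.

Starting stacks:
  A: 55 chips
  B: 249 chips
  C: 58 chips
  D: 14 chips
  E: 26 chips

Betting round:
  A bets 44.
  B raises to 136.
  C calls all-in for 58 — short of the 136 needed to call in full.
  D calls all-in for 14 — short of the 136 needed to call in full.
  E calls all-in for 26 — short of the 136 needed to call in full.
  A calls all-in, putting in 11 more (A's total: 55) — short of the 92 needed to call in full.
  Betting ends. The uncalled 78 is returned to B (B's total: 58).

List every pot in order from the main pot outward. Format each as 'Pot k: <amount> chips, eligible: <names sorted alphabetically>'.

Pot 1: 70 chips, eligible: A, B, C, D, E
Pot 2: 48 chips, eligible: A, B, C, E
Pot 3: 87 chips, eligible: A, B, C
Pot 4: 6 chips, eligible: B, C

Derivation:
Contributions (after 78 returned to B): A=55, B=58, C=58, D=14, E=26
Pot levels (distinct totals of non-folded players): 14, 26, 55, 58
Layer 1-14: 14 each from A, B, C, D, E = 14*5 = 70 chips; eligible A, B, C, D, E
Layer 15-26: 12 each from A, B, C, E = 12*4 = 48 chips; eligible A, B, C, E
Layer 27-55: 29 each from A, B, C = 29*3 = 87 chips; eligible A, B, C
Layer 56-58: 3 each from B, C = 3*2 = 6 chips; eligible B, C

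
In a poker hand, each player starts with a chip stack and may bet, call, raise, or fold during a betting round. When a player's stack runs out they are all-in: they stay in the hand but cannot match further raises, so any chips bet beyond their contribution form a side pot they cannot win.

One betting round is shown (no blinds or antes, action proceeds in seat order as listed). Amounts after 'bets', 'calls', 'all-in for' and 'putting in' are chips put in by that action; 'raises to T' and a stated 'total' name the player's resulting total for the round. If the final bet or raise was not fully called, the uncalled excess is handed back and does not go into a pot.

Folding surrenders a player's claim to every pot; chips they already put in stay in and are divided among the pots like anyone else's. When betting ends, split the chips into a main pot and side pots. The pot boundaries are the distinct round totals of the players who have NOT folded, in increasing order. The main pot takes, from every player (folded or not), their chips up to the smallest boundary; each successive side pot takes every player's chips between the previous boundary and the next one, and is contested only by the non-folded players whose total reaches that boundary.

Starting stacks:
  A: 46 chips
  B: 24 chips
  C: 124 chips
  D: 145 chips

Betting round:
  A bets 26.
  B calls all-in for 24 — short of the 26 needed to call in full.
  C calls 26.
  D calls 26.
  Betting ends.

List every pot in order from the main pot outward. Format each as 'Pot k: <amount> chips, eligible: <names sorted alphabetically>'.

Contributions: A=26, B=24, C=26, D=26
Pot levels (distinct totals of non-folded players): 24, 26
Layer 1-24: 24 each from A, B, C, D = 24*4 = 96 chips; eligible A, B, C, D
Layer 25-26: 2 each from A, C, D = 2*3 = 6 chips; eligible A, C, D

Pot 1: 96 chips, eligible: A, B, C, D
Pot 2: 6 chips, eligible: A, C, D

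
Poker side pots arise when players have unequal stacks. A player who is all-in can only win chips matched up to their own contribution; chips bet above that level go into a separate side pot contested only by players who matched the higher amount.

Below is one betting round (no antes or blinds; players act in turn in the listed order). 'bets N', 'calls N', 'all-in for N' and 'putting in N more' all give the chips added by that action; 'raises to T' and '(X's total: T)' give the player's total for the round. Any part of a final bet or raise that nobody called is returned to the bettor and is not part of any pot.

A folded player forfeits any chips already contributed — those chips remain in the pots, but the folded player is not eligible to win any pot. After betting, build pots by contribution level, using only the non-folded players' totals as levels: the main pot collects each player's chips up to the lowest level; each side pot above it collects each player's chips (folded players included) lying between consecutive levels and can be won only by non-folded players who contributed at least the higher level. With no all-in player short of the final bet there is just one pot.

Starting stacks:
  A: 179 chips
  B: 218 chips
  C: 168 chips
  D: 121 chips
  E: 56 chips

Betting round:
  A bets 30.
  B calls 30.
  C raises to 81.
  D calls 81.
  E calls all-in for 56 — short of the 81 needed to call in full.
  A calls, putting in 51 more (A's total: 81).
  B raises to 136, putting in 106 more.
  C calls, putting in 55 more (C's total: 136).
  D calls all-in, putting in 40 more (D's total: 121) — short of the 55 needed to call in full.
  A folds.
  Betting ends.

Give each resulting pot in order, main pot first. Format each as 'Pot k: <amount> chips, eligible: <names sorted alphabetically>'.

Contributions: A=81, B=136, C=136, D=121, E=56
Folded: A
Pot levels (distinct totals of non-folded players): 56, 121, 136
Layer 1-56: 56 each from A, B, C, D, E = 56*5 = 280 chips; eligible B, C, D, E
Layer 57-121: A 25 + B 65 + C 65 + D 65 = 220 chips; eligible B, C, D
Layer 122-136: 15 each from B, C = 15*2 = 30 chips; eligible B, C

Pot 1: 280 chips, eligible: B, C, D, E
Pot 2: 220 chips, eligible: B, C, D
Pot 3: 30 chips, eligible: B, C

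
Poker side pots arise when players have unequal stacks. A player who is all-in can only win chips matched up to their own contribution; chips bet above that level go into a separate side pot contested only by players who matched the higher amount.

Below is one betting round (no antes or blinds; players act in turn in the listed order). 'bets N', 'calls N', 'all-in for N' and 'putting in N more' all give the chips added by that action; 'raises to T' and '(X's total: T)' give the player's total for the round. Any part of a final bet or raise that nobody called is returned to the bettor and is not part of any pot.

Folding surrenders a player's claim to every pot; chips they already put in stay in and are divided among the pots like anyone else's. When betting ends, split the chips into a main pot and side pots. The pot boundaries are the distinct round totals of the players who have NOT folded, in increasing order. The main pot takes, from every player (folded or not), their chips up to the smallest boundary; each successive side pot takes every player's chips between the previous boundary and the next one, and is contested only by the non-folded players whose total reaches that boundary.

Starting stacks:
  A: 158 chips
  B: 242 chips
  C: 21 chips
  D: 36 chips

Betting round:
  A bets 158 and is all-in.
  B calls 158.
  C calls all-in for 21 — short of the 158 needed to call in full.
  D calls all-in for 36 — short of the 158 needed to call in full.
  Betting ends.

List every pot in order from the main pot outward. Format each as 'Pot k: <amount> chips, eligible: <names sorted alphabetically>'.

Pot 1: 84 chips, eligible: A, B, C, D
Pot 2: 45 chips, eligible: A, B, D
Pot 3: 244 chips, eligible: A, B

Derivation:
Contributions: A=158, B=158, C=21, D=36
Pot levels (distinct totals of non-folded players): 21, 36, 158
Layer 1-21: 21 each from A, B, C, D = 21*4 = 84 chips; eligible A, B, C, D
Layer 22-36: 15 each from A, B, D = 15*3 = 45 chips; eligible A, B, D
Layer 37-158: 122 each from A, B = 122*2 = 244 chips; eligible A, B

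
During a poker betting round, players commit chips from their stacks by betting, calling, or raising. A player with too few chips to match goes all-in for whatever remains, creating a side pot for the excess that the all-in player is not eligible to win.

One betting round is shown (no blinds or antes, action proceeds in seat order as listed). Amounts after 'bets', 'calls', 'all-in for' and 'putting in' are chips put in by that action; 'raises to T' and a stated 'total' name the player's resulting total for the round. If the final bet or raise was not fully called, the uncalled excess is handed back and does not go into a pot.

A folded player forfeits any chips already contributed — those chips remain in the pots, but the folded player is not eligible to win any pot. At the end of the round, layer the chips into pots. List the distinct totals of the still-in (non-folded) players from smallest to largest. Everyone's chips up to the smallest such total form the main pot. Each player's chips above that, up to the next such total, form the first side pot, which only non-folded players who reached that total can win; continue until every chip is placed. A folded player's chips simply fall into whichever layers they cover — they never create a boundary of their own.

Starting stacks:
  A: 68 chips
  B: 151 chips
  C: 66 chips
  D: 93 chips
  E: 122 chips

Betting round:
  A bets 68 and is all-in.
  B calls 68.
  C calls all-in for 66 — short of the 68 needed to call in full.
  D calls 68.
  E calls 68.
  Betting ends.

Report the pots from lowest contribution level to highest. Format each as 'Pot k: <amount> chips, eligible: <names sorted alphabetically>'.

Pot 1: 330 chips, eligible: A, B, C, D, E
Pot 2: 8 chips, eligible: A, B, D, E

Derivation:
Contributions: A=68, B=68, C=66, D=68, E=68
Pot levels (distinct totals of non-folded players): 66, 68
Layer 1-66: 66 each from A, B, C, D, E = 66*5 = 330 chips; eligible A, B, C, D, E
Layer 67-68: 2 each from A, B, D, E = 2*4 = 8 chips; eligible A, B, D, E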